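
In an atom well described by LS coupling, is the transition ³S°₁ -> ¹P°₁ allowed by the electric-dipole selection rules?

Reading off the term symbols: S 1→0, L 0→1, J 1→1, parity odd→odd.
Parity must change: odd → odd — fails.
ΔS = 0: S: 1 → 0 — fails.
ΔL = 0, ±1 (not L=0↔0): L: 0 → 1, ΔL = +1 — passes.
ΔJ = 0, ±1 (not J=0↔0): J: 1 → 1, ΔJ = +0 — passes.
Rule(s) violated: parity, ΔS.

forbidden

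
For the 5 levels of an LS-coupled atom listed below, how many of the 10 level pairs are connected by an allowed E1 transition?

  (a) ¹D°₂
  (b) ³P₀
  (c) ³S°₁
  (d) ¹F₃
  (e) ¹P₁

3

(a)–(b): forbidden (ΔS, ΔJ).
(a)–(c): forbidden (parity, ΔS, ΔL).
(a)–(d): allowed.
(a)–(e): allowed.
(b)–(c): allowed.
(b)–(d): forbidden (parity, ΔS, ΔL, ΔJ).
(b)–(e): forbidden (parity, ΔS).
(c)–(d): forbidden (ΔS, ΔL, ΔJ).
(c)–(e): forbidden (ΔS).
(d)–(e): forbidden (parity, ΔL, ΔJ).
Allowed pairs: 3 of 10.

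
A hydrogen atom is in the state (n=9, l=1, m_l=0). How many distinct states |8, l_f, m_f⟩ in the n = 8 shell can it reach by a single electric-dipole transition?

4

E1 requires Δl = ±1, so l_f ∈ {0, 2}; with 0 ≤ l_f ≤ n_f−1 = 7, the allowed l_f values are {0, 2}.
For l_f = 0: m_f ∈ {m_i−1, m_i, m_i+1} ∩ [−0, 0] = {0} → 1 state.
For l_f = 2: m_f ∈ {m_i−1, m_i, m_i+1} ∩ [−2, 2] = {-1, 0, 1} → 3 states.
Total: 4.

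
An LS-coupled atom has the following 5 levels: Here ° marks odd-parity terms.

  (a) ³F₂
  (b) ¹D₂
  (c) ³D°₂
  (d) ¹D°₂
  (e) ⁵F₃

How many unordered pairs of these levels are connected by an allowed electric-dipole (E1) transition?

2

(a)–(b): forbidden (parity, ΔS).
(a)–(c): allowed.
(a)–(d): forbidden (ΔS).
(a)–(e): forbidden (parity, ΔS).
(b)–(c): forbidden (ΔS).
(b)–(d): allowed.
(b)–(e): forbidden (parity, ΔS).
(c)–(d): forbidden (parity, ΔS).
(c)–(e): forbidden (ΔS).
(d)–(e): forbidden (ΔS).
Allowed pairs: 2 of 10.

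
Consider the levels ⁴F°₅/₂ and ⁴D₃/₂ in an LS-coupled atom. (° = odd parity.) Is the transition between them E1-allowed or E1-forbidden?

ΔJ = 0, ±1 (not J=0↔0): J: 5/2 → 3/2, ΔJ = -1 — satisfied.
ΔL = 0, ±1 (not L=0↔0): L: 3 → 2, ΔL = -1 — satisfied.
ΔS = 0: S: 3/2 → 3/2 — satisfied.
Parity must change: odd → even — satisfied.
All four E1 rules are satisfied.

allowed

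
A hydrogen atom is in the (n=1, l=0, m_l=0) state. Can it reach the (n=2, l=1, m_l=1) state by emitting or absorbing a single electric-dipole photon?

allowed

l: 0 → 1 (Δl = +1). Δl = ±1 ✓.
Δm_l = 1 − (0) = +1. E1 requires Δm_l = 0, ±1: ✓.
All E1 selection rules are satisfied.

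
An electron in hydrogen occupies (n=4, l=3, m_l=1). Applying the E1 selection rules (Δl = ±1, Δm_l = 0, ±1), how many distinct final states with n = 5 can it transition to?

6

E1 requires Δl = ±1, so l_f ∈ {2, 4}; with 0 ≤ l_f ≤ n_f−1 = 4, the allowed l_f values are {2, 4}.
For l_f = 2: m_f ∈ {m_i−1, m_i, m_i+1} ∩ [−2, 2] = {0, 1, 2} → 3 states.
For l_f = 4: m_f ∈ {m_i−1, m_i, m_i+1} ∩ [−4, 4] = {0, 1, 2} → 3 states.
Total: 6.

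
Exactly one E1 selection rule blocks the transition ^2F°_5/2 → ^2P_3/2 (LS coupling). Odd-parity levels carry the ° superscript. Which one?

Reading off the term symbols: S 1/2→1/2, L 3→1, J 5/2→3/2, parity odd→even.
Parity must change: odd → even — satisfied.
ΔS = 0: S: 1/2 → 1/2 — satisfied.
ΔL = 0, ±1 (not L=0↔0): L: 3 → 1, ΔL = -2 — violated.
ΔJ = 0, ±1 (not J=0↔0): J: 5/2 → 3/2, ΔJ = -1 — satisfied.

the ΔL = 0, ±1 rule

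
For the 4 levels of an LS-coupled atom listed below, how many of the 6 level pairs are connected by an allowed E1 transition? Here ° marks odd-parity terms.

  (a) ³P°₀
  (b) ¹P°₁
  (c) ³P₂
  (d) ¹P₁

(a)–(b): forbidden (parity, ΔS).
(a)–(c): forbidden (ΔJ).
(a)–(d): forbidden (ΔS).
(b)–(c): forbidden (ΔS).
(b)–(d): allowed.
(c)–(d): forbidden (parity, ΔS).
Allowed pairs: 1 of 6.

1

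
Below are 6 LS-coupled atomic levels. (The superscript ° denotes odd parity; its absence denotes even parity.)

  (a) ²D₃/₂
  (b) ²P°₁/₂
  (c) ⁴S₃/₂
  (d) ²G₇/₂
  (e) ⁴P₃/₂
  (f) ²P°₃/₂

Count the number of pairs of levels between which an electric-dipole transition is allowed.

(a)–(b): allowed.
(a)–(c): forbidden (parity, ΔS, ΔL).
(a)–(d): forbidden (parity, ΔL, ΔJ).
(a)–(e): forbidden (parity, ΔS).
(a)–(f): allowed.
(b)–(c): forbidden (ΔS).
(b)–(d): forbidden (ΔL, ΔJ).
(b)–(e): forbidden (ΔS).
(b)–(f): forbidden (parity).
(c)–(d): forbidden (parity, ΔS, ΔL, ΔJ).
(c)–(e): forbidden (parity).
(c)–(f): forbidden (ΔS).
(d)–(e): forbidden (parity, ΔS, ΔL, ΔJ).
(d)–(f): forbidden (ΔL, ΔJ).
(e)–(f): forbidden (ΔS).
Allowed pairs: 2 of 15.

2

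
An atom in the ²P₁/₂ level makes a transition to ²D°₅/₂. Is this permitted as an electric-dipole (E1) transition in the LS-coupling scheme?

Parity must change: even → odd — ok.
ΔS = 0: S: 1/2 → 1/2 — ok.
ΔL = 0, ±1 (not L=0↔0): L: 1 → 2, ΔL = +1 — ok.
ΔJ = 0, ±1 (not J=0↔0): J: 1/2 → 5/2, ΔJ = +2 — fails.
Rule(s) violated: ΔJ.

forbidden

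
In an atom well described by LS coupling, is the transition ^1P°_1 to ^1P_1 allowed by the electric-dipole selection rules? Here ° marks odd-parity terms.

allowed

Parity must change: odd → even — satisfied.
ΔS = 0: S: 0 → 0 — satisfied.
ΔL = 0, ±1 (not L=0↔0): L: 1 → 1, ΔL = +0 — satisfied.
ΔJ = 0, ±1 (not J=0↔0): J: 1 → 1, ΔJ = +0 — satisfied.
All four E1 rules are satisfied.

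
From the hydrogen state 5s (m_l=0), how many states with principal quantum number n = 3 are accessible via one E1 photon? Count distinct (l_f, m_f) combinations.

3

E1 requires Δl = ±1, so l_f ∈ {-1, 1}; with 0 ≤ l_f ≤ n_f−1 = 2, the allowed l_f values are {1}.
For l_f = 1: m_f ∈ {m_i−1, m_i, m_i+1} ∩ [−1, 1] = {-1, 0, 1} → 3 states.
Total: 3.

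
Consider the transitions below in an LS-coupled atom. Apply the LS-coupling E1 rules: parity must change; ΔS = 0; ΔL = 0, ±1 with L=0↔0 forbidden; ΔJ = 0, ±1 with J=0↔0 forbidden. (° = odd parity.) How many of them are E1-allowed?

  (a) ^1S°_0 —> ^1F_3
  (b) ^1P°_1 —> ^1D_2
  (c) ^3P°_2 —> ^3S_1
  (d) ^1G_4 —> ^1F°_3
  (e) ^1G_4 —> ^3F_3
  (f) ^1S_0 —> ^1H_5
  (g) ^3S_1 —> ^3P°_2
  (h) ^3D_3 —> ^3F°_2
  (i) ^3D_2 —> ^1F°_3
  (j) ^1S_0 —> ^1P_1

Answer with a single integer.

5

(a) forbidden (ΔL, ΔJ fail)
(b) allowed
(c) allowed
(d) allowed
(e) forbidden (parity, ΔS fail)
(f) forbidden (parity, ΔL, ΔJ fail)
(g) allowed
(h) allowed
(i) forbidden (ΔS fails)
(j) forbidden (parity fails)
Total allowed: 5 of 10.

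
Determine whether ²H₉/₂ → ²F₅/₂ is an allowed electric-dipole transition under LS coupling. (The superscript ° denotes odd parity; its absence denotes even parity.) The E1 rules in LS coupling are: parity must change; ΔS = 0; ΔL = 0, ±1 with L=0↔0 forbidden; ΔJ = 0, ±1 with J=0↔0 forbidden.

ΔS = 0: S: 1/2 → 1/2 — passes.
Parity must change: even → even — fails.
ΔL = 0, ±1 (not L=0↔0): L: 5 → 3, ΔL = -2 — fails.
ΔJ = 0, ±1 (not J=0↔0): J: 9/2 → 5/2, ΔJ = -2 — fails.
Rule(s) violated: parity, ΔL, ΔJ.

forbidden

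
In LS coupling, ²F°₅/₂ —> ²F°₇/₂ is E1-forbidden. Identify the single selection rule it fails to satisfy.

Initial level: S=1/2, L=3, J=5/2, parity odd. Final level: S=1/2, L=3, J=7/2, parity odd.
ΔJ = 0, ±1 (not J=0↔0): J: 5/2 → 7/2, ΔJ = +1 — ✓.
Parity must change: odd → odd — ✗.
ΔL = 0, ±1 (not L=0↔0): L: 3 → 3, ΔL = +0 — ✓.
ΔS = 0: S: 1/2 → 1/2 — ✓.

parity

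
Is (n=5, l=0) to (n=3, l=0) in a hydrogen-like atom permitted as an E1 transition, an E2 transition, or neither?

neither

Δl = 0 − 0 = +0; l_i + l_f = 0.
E1 (Δl = ±1): not satisfied.
E2 (Δl = 0,±2, l_i+l_f ≥ 2): not satisfied.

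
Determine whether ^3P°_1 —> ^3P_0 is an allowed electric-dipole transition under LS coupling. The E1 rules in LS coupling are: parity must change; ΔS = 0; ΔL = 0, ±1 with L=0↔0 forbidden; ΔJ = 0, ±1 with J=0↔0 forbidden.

Parity must change: odd → even — satisfied.
ΔL = 0, ±1 (not L=0↔0): L: 1 → 1, ΔL = +0 — satisfied.
ΔS = 0: S: 1 → 1 — satisfied.
ΔJ = 0, ±1 (not J=0↔0): J: 1 → 0, ΔJ = -1 — satisfied.
All four E1 rules are satisfied.

allowed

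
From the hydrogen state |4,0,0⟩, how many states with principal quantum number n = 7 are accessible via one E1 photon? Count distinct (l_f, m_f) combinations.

3

E1 requires Δl = ±1, so l_f ∈ {-1, 1}; with 0 ≤ l_f ≤ n_f−1 = 6, the allowed l_f values are {1}.
For l_f = 1: m_f ∈ {m_i−1, m_i, m_i+1} ∩ [−1, 1] = {-1, 0, 1} → 3 states.
Total: 3.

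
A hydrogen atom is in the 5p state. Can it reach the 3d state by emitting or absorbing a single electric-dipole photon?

Δl = 2 − 1 = +1; the E1 rule Δl = ±1 is satisfied.
All E1 selection rules are satisfied.

allowed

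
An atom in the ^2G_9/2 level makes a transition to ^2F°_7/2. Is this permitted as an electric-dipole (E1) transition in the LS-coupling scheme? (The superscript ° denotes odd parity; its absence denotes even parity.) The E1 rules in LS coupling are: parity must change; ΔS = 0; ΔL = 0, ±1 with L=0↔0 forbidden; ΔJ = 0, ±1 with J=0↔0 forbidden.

allowed

Reading off the term symbols: S 1/2→1/2, L 4→3, J 9/2→7/2, parity even→odd.
Parity must change: even → odd — ok.
ΔS = 0: S: 1/2 → 1/2 — ok.
ΔL = 0, ±1 (not L=0↔0): L: 4 → 3, ΔL = -1 — ok.
ΔJ = 0, ±1 (not J=0↔0): J: 9/2 → 7/2, ΔJ = -1 — ok.
All four E1 rules are satisfied.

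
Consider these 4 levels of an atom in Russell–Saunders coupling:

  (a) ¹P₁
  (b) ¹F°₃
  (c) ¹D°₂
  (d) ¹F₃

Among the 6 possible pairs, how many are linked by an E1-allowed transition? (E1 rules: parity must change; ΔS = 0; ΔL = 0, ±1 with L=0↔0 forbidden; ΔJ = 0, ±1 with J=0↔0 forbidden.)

(a)–(b): forbidden (ΔL, ΔJ).
(a)–(c): allowed.
(a)–(d): forbidden (parity, ΔL, ΔJ).
(b)–(c): forbidden (parity).
(b)–(d): allowed.
(c)–(d): allowed.
Allowed pairs: 3 of 6.

3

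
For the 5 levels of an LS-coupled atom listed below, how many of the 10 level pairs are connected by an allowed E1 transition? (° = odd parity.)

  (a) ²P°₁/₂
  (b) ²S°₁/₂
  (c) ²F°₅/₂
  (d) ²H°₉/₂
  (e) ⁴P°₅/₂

(a)–(b): forbidden (parity).
(a)–(c): forbidden (parity, ΔL, ΔJ).
(a)–(d): forbidden (parity, ΔL, ΔJ).
(a)–(e): forbidden (parity, ΔS, ΔJ).
(b)–(c): forbidden (parity, ΔL, ΔJ).
(b)–(d): forbidden (parity, ΔL, ΔJ).
(b)–(e): forbidden (parity, ΔS, ΔJ).
(c)–(d): forbidden (parity, ΔL, ΔJ).
(c)–(e): forbidden (parity, ΔS, ΔL).
(d)–(e): forbidden (parity, ΔS, ΔL, ΔJ).
Allowed pairs: 0 of 10.

0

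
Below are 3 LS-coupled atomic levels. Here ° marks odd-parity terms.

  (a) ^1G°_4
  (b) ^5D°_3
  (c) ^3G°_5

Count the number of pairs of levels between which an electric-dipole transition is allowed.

(a)–(b): forbidden (parity, ΔS, ΔL).
(a)–(c): forbidden (parity, ΔS).
(b)–(c): forbidden (parity, ΔS, ΔL, ΔJ).
Allowed pairs: 0 of 3.

0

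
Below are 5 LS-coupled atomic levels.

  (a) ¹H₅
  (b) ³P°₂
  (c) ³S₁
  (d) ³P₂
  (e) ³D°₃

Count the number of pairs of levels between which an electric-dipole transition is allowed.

(a)–(b): forbidden (ΔS, ΔL, ΔJ).
(a)–(c): forbidden (parity, ΔS, ΔL, ΔJ).
(a)–(d): forbidden (parity, ΔS, ΔL, ΔJ).
(a)–(e): forbidden (ΔS, ΔL, ΔJ).
(b)–(c): allowed.
(b)–(d): allowed.
(b)–(e): forbidden (parity).
(c)–(d): forbidden (parity).
(c)–(e): forbidden (ΔL, ΔJ).
(d)–(e): allowed.
Allowed pairs: 3 of 10.

3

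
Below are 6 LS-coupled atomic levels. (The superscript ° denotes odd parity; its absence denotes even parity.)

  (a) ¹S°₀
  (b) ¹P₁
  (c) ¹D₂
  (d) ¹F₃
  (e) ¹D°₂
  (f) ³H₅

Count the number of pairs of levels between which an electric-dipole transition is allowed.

(a)–(b): allowed.
(a)–(c): forbidden (ΔL, ΔJ).
(a)–(d): forbidden (ΔL, ΔJ).
(a)–(e): forbidden (parity, ΔL, ΔJ).
(a)–(f): forbidden (ΔS, ΔL, ΔJ).
(b)–(c): forbidden (parity).
(b)–(d): forbidden (parity, ΔL, ΔJ).
(b)–(e): allowed.
(b)–(f): forbidden (parity, ΔS, ΔL, ΔJ).
(c)–(d): forbidden (parity).
(c)–(e): allowed.
(c)–(f): forbidden (parity, ΔS, ΔL, ΔJ).
(d)–(e): allowed.
(d)–(f): forbidden (parity, ΔS, ΔL, ΔJ).
(e)–(f): forbidden (ΔS, ΔL, ΔJ).
Allowed pairs: 4 of 15.

4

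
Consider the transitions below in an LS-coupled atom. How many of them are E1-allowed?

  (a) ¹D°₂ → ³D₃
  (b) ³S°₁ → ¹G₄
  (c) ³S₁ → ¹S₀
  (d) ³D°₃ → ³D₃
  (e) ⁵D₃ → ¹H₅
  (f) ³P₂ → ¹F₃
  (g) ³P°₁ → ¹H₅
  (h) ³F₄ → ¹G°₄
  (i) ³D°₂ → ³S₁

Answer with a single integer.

(a) forbidden (ΔS fails)
(b) forbidden (ΔS, ΔL, ΔJ fail)
(c) forbidden (parity, ΔS, ΔL fail)
(d) allowed
(e) forbidden (parity, ΔS, ΔL, ΔJ fail)
(f) forbidden (parity, ΔS, ΔL fail)
(g) forbidden (ΔS, ΔL, ΔJ fail)
(h) forbidden (ΔS fails)
(i) forbidden (ΔL fails)
Total allowed: 1 of 9.

1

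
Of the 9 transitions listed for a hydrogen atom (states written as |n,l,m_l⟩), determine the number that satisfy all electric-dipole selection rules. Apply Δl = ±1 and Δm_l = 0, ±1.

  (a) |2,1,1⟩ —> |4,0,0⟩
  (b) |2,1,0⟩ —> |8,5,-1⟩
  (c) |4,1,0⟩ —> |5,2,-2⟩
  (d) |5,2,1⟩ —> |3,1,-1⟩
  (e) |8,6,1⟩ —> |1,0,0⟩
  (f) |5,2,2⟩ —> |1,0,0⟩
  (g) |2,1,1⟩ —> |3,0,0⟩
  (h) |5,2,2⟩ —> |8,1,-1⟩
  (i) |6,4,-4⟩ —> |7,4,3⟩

2

(a) allowed
(b) forbidden — Δl = +4 (E1 requires Δl = ±1)
(c) forbidden — Δm_l = -2 (E1 requires Δm_l = 0, ±1)
(d) forbidden — Δm_l = -2 (E1 requires Δm_l = 0, ±1)
(e) forbidden — Δl = -6 (E1 requires Δl = ±1)
(f) forbidden — Δl = -2 (E1 requires Δl = ±1); Δm_l = -2 (E1 requires Δm_l = 0, ±1)
(g) allowed
(h) forbidden — Δm_l = -3 (E1 requires Δm_l = 0, ±1)
(i) forbidden — Δl = +0 (E1 requires Δl = ±1); Δm_l = +7 (E1 requires Δm_l = 0, ±1)
Total allowed: 2 of 9.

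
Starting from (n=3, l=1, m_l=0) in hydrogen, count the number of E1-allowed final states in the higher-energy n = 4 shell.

E1 requires Δl = ±1, so l_f ∈ {0, 2}; with 0 ≤ l_f ≤ n_f−1 = 3, the allowed l_f values are {0, 2}.
For l_f = 0: m_f ∈ {m_i−1, m_i, m_i+1} ∩ [−0, 0] = {0} → 1 state.
For l_f = 2: m_f ∈ {m_i−1, m_i, m_i+1} ∩ [−2, 2] = {-1, 0, 1} → 3 states.
Total: 4.

4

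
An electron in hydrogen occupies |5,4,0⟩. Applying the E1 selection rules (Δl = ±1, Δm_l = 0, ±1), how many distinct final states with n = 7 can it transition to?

6

E1 requires Δl = ±1, so l_f ∈ {3, 5}; with 0 ≤ l_f ≤ n_f−1 = 6, the allowed l_f values are {3, 5}.
For l_f = 3: m_f ∈ {m_i−1, m_i, m_i+1} ∩ [−3, 3] = {-1, 0, 1} → 3 states.
For l_f = 5: m_f ∈ {m_i−1, m_i, m_i+1} ∩ [−5, 5] = {-1, 0, 1} → 3 states.
Total: 6.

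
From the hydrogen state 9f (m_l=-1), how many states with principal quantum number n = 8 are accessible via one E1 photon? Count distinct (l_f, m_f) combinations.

E1 requires Δl = ±1, so l_f ∈ {2, 4}; with 0 ≤ l_f ≤ n_f−1 = 7, the allowed l_f values are {2, 4}.
For l_f = 2: m_f ∈ {m_i−1, m_i, m_i+1} ∩ [−2, 2] = {-2, -1, 0} → 3 states.
For l_f = 4: m_f ∈ {m_i−1, m_i, m_i+1} ∩ [−4, 4] = {-2, -1, 0} → 3 states.
Total: 6.

6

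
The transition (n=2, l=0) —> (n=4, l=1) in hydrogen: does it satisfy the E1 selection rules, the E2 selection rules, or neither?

E1

Δl = 1 − 0 = +1; l_i + l_f = 1.
E1 (Δl = ±1): satisfied.
E2 (Δl = 0,±2, l_i+l_f ≥ 2): not satisfied.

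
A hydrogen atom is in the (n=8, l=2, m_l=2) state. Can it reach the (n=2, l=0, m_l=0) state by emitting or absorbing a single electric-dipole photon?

forbidden

Δl = 0 − 2 = -2; the E1 rule Δl = ±1 is fails.
Δm_l = 0 − (2) = -2. E1 requires Δm_l = 0, ±1: fails.
The transition is electric-dipole forbidden.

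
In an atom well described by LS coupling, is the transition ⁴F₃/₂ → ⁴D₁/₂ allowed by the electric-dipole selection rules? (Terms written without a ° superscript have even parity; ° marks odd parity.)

Reading off the term symbols: S 3/2→3/2, L 3→2, J 3/2→1/2, parity even→even.
Parity must change: even → even — ✗.
ΔS = 0: S: 3/2 → 3/2 — ✓.
ΔL = 0, ±1 (not L=0↔0): L: 3 → 2, ΔL = -1 — ✓.
ΔJ = 0, ±1 (not J=0↔0): J: 3/2 → 1/2, ΔJ = -1 — ✓.
Rule(s) violated: parity.

forbidden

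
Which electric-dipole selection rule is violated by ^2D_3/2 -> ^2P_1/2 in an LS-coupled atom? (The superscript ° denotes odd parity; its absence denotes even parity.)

Initial level: S=1/2, L=2, J=3/2, parity even. Final level: S=1/2, L=1, J=1/2, parity even.
Parity must change: even → even — violated.
ΔS = 0: S: 1/2 → 1/2 — satisfied.
ΔL = 0, ±1 (not L=0↔0): L: 2 → 1, ΔL = -1 — satisfied.
ΔJ = 0, ±1 (not J=0↔0): J: 3/2 → 1/2, ΔJ = -1 — satisfied.

parity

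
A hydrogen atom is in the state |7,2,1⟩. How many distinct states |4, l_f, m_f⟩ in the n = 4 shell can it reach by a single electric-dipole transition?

E1 requires Δl = ±1, so l_f ∈ {1, 3}; with 0 ≤ l_f ≤ n_f−1 = 3, the allowed l_f values are {1, 3}.
For l_f = 1: m_f ∈ {m_i−1, m_i, m_i+1} ∩ [−1, 1] = {0, 1} → 2 states.
For l_f = 3: m_f ∈ {m_i−1, m_i, m_i+1} ∩ [−3, 3] = {0, 1, 2} → 3 states.
Total: 5.

5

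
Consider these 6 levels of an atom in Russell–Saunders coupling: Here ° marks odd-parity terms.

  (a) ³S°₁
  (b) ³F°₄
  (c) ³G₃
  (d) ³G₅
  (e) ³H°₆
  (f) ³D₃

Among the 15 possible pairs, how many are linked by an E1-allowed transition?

(a)–(b): forbidden (parity, ΔL, ΔJ).
(a)–(c): forbidden (ΔL, ΔJ).
(a)–(d): forbidden (ΔL, ΔJ).
(a)–(e): forbidden (parity, ΔL, ΔJ).
(a)–(f): forbidden (ΔL, ΔJ).
(b)–(c): allowed.
(b)–(d): allowed.
(b)–(e): forbidden (parity, ΔL, ΔJ).
(b)–(f): allowed.
(c)–(d): forbidden (parity, ΔJ).
(c)–(e): forbidden (ΔJ).
(c)–(f): forbidden (parity, ΔL).
(d)–(e): allowed.
(d)–(f): forbidden (parity, ΔL, ΔJ).
(e)–(f): forbidden (ΔL, ΔJ).
Allowed pairs: 4 of 15.

4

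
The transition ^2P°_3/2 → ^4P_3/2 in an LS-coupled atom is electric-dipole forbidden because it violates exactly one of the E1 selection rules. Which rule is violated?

Parity must change: odd → even — satisfied.
ΔL = 0, ±1 (not L=0↔0): L: 1 → 1, ΔL = +0 — satisfied.
ΔJ = 0, ±1 (not J=0↔0): J: 3/2 → 3/2, ΔJ = +0 — satisfied.
ΔS = 0: S: 1/2 → 3/2 — violated.

the ΔS = 0 rule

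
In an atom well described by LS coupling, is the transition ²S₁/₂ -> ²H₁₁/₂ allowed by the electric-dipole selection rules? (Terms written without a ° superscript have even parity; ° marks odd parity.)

Initial level: S=1/2, L=0, J=1/2, parity even. Final level: S=1/2, L=5, J=11/2, parity even.
Parity must change: even → even — violated.
ΔS = 0: S: 1/2 → 1/2 — satisfied.
ΔL = 0, ±1 (not L=0↔0): L: 0 → 5, ΔL = +5 — violated.
ΔJ = 0, ±1 (not J=0↔0): J: 1/2 → 11/2, ΔJ = +5 — violated.
Rule(s) violated: parity, ΔL, ΔJ.

forbidden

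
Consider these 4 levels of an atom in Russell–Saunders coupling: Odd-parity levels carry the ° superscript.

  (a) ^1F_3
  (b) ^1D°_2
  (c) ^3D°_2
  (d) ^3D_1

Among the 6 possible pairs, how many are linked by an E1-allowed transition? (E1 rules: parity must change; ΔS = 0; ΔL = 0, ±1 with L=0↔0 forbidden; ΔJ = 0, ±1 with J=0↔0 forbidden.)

2

(a)–(b): allowed.
(a)–(c): forbidden (ΔS).
(a)–(d): forbidden (parity, ΔS, ΔJ).
(b)–(c): forbidden (parity, ΔS).
(b)–(d): forbidden (ΔS).
(c)–(d): allowed.
Allowed pairs: 2 of 6.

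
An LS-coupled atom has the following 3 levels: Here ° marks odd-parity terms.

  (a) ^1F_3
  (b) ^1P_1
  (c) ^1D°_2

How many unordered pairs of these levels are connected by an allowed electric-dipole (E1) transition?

(a)–(b): forbidden (parity, ΔL, ΔJ).
(a)–(c): allowed.
(b)–(c): allowed.
Allowed pairs: 2 of 3.

2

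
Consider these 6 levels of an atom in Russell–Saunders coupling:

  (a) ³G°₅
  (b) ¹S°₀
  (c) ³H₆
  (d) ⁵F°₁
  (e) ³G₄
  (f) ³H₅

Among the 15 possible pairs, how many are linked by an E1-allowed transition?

3

(a)–(b): forbidden (parity, ΔS, ΔL, ΔJ).
(a)–(c): allowed.
(a)–(d): forbidden (parity, ΔS, ΔJ).
(a)–(e): allowed.
(a)–(f): allowed.
(b)–(c): forbidden (ΔS, ΔL, ΔJ).
(b)–(d): forbidden (parity, ΔS, ΔL).
(b)–(e): forbidden (ΔS, ΔL, ΔJ).
(b)–(f): forbidden (ΔS, ΔL, ΔJ).
(c)–(d): forbidden (ΔS, ΔL, ΔJ).
(c)–(e): forbidden (parity, ΔJ).
(c)–(f): forbidden (parity).
(d)–(e): forbidden (ΔS, ΔJ).
(d)–(f): forbidden (ΔS, ΔL, ΔJ).
(e)–(f): forbidden (parity).
Allowed pairs: 3 of 15.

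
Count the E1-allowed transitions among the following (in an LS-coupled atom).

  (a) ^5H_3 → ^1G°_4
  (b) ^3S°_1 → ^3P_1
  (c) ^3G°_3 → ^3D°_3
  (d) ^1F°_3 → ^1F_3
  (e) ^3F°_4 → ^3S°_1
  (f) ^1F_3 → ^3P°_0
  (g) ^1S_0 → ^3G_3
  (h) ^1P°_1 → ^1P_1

(a) forbidden (ΔS fails)
(b) allowed
(c) forbidden (parity, ΔL fail)
(d) allowed
(e) forbidden (parity, ΔL, ΔJ fail)
(f) forbidden (ΔS, ΔL, ΔJ fail)
(g) forbidden (parity, ΔS, ΔL, ΔJ fail)
(h) allowed
Total allowed: 3 of 8.

3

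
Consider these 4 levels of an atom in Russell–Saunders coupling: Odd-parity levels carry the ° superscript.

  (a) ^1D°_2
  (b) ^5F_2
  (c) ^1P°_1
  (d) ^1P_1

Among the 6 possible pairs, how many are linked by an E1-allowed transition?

2

(a)–(b): forbidden (ΔS).
(a)–(c): forbidden (parity).
(a)–(d): allowed.
(b)–(c): forbidden (ΔS, ΔL).
(b)–(d): forbidden (parity, ΔS, ΔL).
(c)–(d): allowed.
Allowed pairs: 2 of 6.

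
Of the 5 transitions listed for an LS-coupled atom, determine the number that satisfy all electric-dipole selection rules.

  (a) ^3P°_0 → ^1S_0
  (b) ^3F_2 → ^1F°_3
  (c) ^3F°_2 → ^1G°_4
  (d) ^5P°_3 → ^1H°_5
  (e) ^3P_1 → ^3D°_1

(a) forbidden (ΔS, ΔJ fail)
(b) forbidden (ΔS fails)
(c) forbidden (parity, ΔS, ΔJ fail)
(d) forbidden (parity, ΔS, ΔL, ΔJ fail)
(e) allowed
Total allowed: 1 of 5.

1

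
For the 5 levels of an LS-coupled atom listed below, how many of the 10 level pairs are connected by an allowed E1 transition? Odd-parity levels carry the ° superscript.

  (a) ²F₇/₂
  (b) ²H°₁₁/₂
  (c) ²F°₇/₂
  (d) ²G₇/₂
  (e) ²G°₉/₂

(a)–(b): forbidden (ΔL, ΔJ).
(a)–(c): allowed.
(a)–(d): forbidden (parity).
(a)–(e): allowed.
(b)–(c): forbidden (parity, ΔL, ΔJ).
(b)–(d): forbidden (ΔJ).
(b)–(e): forbidden (parity).
(c)–(d): allowed.
(c)–(e): forbidden (parity).
(d)–(e): allowed.
Allowed pairs: 4 of 10.

4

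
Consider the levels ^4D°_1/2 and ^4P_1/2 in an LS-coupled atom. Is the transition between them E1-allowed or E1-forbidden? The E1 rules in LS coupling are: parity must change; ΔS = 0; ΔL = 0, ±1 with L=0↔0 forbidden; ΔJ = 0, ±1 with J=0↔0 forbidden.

Parity must change: odd → even — passes.
ΔS = 0: S: 3/2 → 3/2 — passes.
ΔL = 0, ±1 (not L=0↔0): L: 2 → 1, ΔL = -1 — passes.
ΔJ = 0, ±1 (not J=0↔0): J: 1/2 → 1/2, ΔJ = +0 — passes.
All four E1 rules are satisfied.

allowed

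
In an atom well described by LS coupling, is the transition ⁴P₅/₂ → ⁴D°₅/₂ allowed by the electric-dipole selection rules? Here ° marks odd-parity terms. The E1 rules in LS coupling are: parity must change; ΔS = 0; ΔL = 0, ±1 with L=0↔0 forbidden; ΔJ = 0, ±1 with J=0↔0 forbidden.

allowed

Reading off the term symbols: S 3/2→3/2, L 1→2, J 5/2→5/2, parity even→odd.
Parity must change: even → odd — passes.
ΔS = 0: S: 3/2 → 3/2 — passes.
ΔL = 0, ±1 (not L=0↔0): L: 1 → 2, ΔL = +1 — passes.
ΔJ = 0, ±1 (not J=0↔0): J: 5/2 → 5/2, ΔJ = +0 — passes.
All four E1 rules are satisfied.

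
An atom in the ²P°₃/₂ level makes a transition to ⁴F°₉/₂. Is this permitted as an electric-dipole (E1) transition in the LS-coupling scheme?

forbidden

Initial level: S=1/2, L=1, J=3/2, parity odd. Final level: S=3/2, L=3, J=9/2, parity odd.
Parity must change: odd → odd — fails.
ΔS = 0: S: 1/2 → 3/2 — fails.
ΔL = 0, ±1 (not L=0↔0): L: 1 → 3, ΔL = +2 — fails.
ΔJ = 0, ±1 (not J=0↔0): J: 3/2 → 9/2, ΔJ = +3 — fails.
Rule(s) violated: parity, ΔS, ΔL, ΔJ.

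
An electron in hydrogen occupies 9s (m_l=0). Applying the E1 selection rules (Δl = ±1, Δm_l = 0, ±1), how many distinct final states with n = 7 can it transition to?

3

E1 requires Δl = ±1, so l_f ∈ {-1, 1}; with 0 ≤ l_f ≤ n_f−1 = 6, the allowed l_f values are {1}.
For l_f = 1: m_f ∈ {m_i−1, m_i, m_i+1} ∩ [−1, 1] = {-1, 0, 1} → 3 states.
Total: 3.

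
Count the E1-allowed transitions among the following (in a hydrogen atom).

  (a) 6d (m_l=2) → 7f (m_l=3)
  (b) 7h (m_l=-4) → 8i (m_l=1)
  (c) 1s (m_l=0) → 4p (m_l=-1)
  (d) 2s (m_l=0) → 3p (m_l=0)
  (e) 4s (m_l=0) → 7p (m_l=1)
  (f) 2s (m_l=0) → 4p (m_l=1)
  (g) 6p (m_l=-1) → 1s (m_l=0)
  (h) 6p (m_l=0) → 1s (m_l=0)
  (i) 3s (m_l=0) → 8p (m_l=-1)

8

(a) allowed
(b) forbidden — Δm_l = +5 (E1 requires Δm_l = 0, ±1)
(c) allowed
(d) allowed
(e) allowed
(f) allowed
(g) allowed
(h) allowed
(i) allowed
Total allowed: 8 of 9.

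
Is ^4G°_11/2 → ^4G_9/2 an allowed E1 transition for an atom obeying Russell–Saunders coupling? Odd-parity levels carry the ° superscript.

Reading off the term symbols: S 3/2→3/2, L 4→4, J 11/2→9/2, parity odd→even.
ΔS = 0: S: 3/2 → 3/2 — ✓.
ΔL = 0, ±1 (not L=0↔0): L: 4 → 4, ΔL = +0 — ✓.
Parity must change: odd → even — ✓.
ΔJ = 0, ±1 (not J=0↔0): J: 11/2 → 9/2, ΔJ = -1 — ✓.
All four E1 rules are satisfied.

allowed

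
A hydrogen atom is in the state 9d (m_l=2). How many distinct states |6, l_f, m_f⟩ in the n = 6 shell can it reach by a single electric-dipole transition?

4

E1 requires Δl = ±1, so l_f ∈ {1, 3}; with 0 ≤ l_f ≤ n_f−1 = 5, the allowed l_f values are {1, 3}.
For l_f = 1: m_f ∈ {m_i−1, m_i, m_i+1} ∩ [−1, 1] = {1} → 1 state.
For l_f = 3: m_f ∈ {m_i−1, m_i, m_i+1} ∩ [−3, 3] = {1, 2, 3} → 3 states.
Total: 4.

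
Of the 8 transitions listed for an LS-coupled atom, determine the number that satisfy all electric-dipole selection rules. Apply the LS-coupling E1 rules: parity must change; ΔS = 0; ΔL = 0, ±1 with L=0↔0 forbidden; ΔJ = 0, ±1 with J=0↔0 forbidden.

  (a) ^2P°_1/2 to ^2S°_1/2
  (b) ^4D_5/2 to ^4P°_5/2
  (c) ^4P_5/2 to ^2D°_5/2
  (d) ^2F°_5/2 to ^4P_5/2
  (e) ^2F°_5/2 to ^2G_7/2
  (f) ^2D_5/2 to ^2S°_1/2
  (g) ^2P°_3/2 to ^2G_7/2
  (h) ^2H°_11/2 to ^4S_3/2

(a) forbidden (parity fails)
(b) allowed
(c) forbidden (ΔS fails)
(d) forbidden (ΔS, ΔL fail)
(e) allowed
(f) forbidden (ΔL, ΔJ fail)
(g) forbidden (ΔL, ΔJ fail)
(h) forbidden (ΔS, ΔL, ΔJ fail)
Total allowed: 2 of 8.

2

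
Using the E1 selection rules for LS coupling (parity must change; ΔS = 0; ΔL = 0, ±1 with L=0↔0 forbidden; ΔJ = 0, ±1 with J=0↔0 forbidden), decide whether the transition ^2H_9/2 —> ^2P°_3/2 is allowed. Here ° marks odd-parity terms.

Parity must change: even → odd — ✓.
ΔS = 0: S: 1/2 → 1/2 — ✓.
ΔL = 0, ±1 (not L=0↔0): L: 5 → 1, ΔL = -4 — ✗.
ΔJ = 0, ±1 (not J=0↔0): J: 9/2 → 3/2, ΔJ = -3 — ✗.
Rule(s) violated: ΔL, ΔJ.

forbidden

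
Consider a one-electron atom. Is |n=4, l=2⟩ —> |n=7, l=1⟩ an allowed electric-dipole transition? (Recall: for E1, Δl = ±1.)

allowed

l: 2 → 1 (Δl = -1). Δl = ±1 ok.
All E1 selection rules are satisfied.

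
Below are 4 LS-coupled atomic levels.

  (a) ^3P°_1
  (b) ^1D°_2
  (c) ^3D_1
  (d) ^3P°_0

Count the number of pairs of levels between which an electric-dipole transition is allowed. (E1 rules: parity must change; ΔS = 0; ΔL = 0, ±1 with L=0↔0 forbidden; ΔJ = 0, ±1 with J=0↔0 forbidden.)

(a)–(b): forbidden (parity, ΔS).
(a)–(c): allowed.
(a)–(d): forbidden (parity).
(b)–(c): forbidden (ΔS).
(b)–(d): forbidden (parity, ΔS, ΔJ).
(c)–(d): allowed.
Allowed pairs: 2 of 6.

2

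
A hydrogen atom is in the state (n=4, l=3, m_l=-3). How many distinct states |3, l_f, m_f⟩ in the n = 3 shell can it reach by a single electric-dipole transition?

E1 requires Δl = ±1, so l_f ∈ {2, 4}; with 0 ≤ l_f ≤ n_f−1 = 2, the allowed l_f values are {2}.
For l_f = 2: m_f ∈ {m_i−1, m_i, m_i+1} ∩ [−2, 2] = {-2} → 1 state.
Total: 1.

1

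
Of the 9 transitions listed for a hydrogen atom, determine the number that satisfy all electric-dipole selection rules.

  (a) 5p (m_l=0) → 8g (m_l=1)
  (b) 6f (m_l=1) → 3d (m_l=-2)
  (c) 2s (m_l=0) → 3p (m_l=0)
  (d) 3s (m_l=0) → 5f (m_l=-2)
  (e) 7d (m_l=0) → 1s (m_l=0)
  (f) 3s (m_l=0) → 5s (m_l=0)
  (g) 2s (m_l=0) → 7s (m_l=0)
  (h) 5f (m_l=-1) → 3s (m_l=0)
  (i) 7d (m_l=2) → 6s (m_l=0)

1

(a) forbidden — Δl = +3 (E1 requires Δl = ±1)
(b) forbidden — Δm_l = -3 (E1 requires Δm_l = 0, ±1)
(c) allowed
(d) forbidden — Δl = +3 (E1 requires Δl = ±1); Δm_l = -2 (E1 requires Δm_l = 0, ±1)
(e) forbidden — Δl = -2 (E1 requires Δl = ±1)
(f) forbidden — Δl = +0 (E1 requires Δl = ±1)
(g) forbidden — Δl = +0 (E1 requires Δl = ±1)
(h) forbidden — Δl = -3 (E1 requires Δl = ±1)
(i) forbidden — Δl = -2 (E1 requires Δl = ±1); Δm_l = -2 (E1 requires Δm_l = 0, ±1)
Total allowed: 1 of 9.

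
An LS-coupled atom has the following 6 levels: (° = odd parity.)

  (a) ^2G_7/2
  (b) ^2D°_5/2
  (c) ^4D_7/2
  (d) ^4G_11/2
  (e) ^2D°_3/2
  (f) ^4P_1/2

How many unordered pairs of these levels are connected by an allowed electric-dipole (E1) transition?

0

(a)–(b): forbidden (ΔL).
(a)–(c): forbidden (parity, ΔS, ΔL).
(a)–(d): forbidden (parity, ΔS, ΔJ).
(a)–(e): forbidden (ΔL, ΔJ).
(a)–(f): forbidden (parity, ΔS, ΔL, ΔJ).
(b)–(c): forbidden (ΔS).
(b)–(d): forbidden (ΔS, ΔL, ΔJ).
(b)–(e): forbidden (parity).
(b)–(f): forbidden (ΔS, ΔJ).
(c)–(d): forbidden (parity, ΔL, ΔJ).
(c)–(e): forbidden (ΔS, ΔJ).
(c)–(f): forbidden (parity, ΔJ).
(d)–(e): forbidden (ΔS, ΔL, ΔJ).
(d)–(f): forbidden (parity, ΔL, ΔJ).
(e)–(f): forbidden (ΔS).
Allowed pairs: 0 of 15.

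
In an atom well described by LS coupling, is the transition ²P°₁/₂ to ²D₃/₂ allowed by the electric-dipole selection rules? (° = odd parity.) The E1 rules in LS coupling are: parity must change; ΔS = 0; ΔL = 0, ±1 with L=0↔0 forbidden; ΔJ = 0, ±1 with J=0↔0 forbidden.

Parity must change: odd → even — ok.
ΔS = 0: S: 1/2 → 1/2 — ok.
ΔL = 0, ±1 (not L=0↔0): L: 1 → 2, ΔL = +1 — ok.
ΔJ = 0, ±1 (not J=0↔0): J: 1/2 → 3/2, ΔJ = +1 — ok.
All four E1 rules are satisfied.

allowed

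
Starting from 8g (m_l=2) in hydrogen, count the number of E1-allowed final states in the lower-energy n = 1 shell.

0

E1 requires l_f ∈ {3, 5}, but neither lies in [0, 0], so no final state is reachable.
Total: 0.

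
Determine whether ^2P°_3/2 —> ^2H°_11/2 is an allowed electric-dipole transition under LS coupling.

forbidden

Initial level: S=1/2, L=1, J=3/2, parity odd. Final level: S=1/2, L=5, J=11/2, parity odd.
Parity must change: odd → odd — violated.
ΔS = 0: S: 1/2 → 1/2 — satisfied.
ΔL = 0, ±1 (not L=0↔0): L: 1 → 5, ΔL = +4 — violated.
ΔJ = 0, ±1 (not J=0↔0): J: 3/2 → 11/2, ΔJ = +4 — violated.
Rule(s) violated: parity, ΔL, ΔJ.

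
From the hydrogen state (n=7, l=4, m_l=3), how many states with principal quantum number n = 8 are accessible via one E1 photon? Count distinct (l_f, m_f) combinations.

E1 requires Δl = ±1, so l_f ∈ {3, 5}; with 0 ≤ l_f ≤ n_f−1 = 7, the allowed l_f values are {3, 5}.
For l_f = 3: m_f ∈ {m_i−1, m_i, m_i+1} ∩ [−3, 3] = {2, 3} → 2 states.
For l_f = 5: m_f ∈ {m_i−1, m_i, m_i+1} ∩ [−5, 5] = {2, 3, 4} → 3 states.
Total: 5.

5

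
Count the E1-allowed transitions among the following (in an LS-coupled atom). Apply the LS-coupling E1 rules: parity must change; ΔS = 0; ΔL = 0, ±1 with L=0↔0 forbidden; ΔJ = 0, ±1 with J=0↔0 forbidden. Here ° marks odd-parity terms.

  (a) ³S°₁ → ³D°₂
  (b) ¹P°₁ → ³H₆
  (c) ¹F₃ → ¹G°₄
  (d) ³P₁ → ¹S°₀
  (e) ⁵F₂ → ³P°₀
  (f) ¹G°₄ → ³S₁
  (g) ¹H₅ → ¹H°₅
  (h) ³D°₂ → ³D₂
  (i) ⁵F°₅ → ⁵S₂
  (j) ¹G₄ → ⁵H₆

(a) forbidden (parity, ΔL fail)
(b) forbidden (ΔS, ΔL, ΔJ fail)
(c) allowed
(d) forbidden (ΔS fails)
(e) forbidden (ΔS, ΔL, ΔJ fail)
(f) forbidden (ΔS, ΔL, ΔJ fail)
(g) allowed
(h) allowed
(i) forbidden (ΔL, ΔJ fail)
(j) forbidden (parity, ΔS, ΔJ fail)
Total allowed: 3 of 10.

3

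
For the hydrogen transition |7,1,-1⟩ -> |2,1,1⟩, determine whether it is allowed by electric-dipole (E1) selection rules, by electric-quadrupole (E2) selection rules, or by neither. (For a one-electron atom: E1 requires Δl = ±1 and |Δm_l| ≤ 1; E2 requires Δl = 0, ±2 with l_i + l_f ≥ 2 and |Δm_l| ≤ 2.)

Δl = 1 − 1 = +0; l_i + l_f = 2.
Δm_l = +2.
E1 (Δl = ±1, |Δm_l| ≤ 1): not satisfied.
E2 (Δl = 0,±2, l_i+l_f ≥ 2, |Δm_l| ≤ 2): satisfied.

E2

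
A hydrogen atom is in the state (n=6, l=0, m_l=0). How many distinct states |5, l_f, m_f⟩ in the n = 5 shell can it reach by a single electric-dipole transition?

E1 requires Δl = ±1, so l_f ∈ {-1, 1}; with 0 ≤ l_f ≤ n_f−1 = 4, the allowed l_f values are {1}.
For l_f = 1: m_f ∈ {m_i−1, m_i, m_i+1} ∩ [−1, 1] = {-1, 0, 1} → 3 states.
Total: 3.

3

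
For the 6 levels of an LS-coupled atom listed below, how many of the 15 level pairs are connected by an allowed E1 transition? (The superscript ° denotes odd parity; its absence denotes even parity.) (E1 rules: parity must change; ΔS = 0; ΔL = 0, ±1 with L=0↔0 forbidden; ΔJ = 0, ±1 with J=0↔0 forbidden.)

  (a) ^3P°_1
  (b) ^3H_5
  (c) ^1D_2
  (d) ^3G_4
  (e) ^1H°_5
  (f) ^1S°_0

(a)–(b): forbidden (ΔL, ΔJ).
(a)–(c): forbidden (ΔS).
(a)–(d): forbidden (ΔL, ΔJ).
(a)–(e): forbidden (parity, ΔS, ΔL, ΔJ).
(a)–(f): forbidden (parity, ΔS).
(b)–(c): forbidden (parity, ΔS, ΔL, ΔJ).
(b)–(d): forbidden (parity).
(b)–(e): forbidden (ΔS).
(b)–(f): forbidden (ΔS, ΔL, ΔJ).
(c)–(d): forbidden (parity, ΔS, ΔL, ΔJ).
(c)–(e): forbidden (ΔL, ΔJ).
(c)–(f): forbidden (ΔL, ΔJ).
(d)–(e): forbidden (ΔS).
(d)–(f): forbidden (ΔS, ΔL, ΔJ).
(e)–(f): forbidden (parity, ΔL, ΔJ).
Allowed pairs: 0 of 15.

0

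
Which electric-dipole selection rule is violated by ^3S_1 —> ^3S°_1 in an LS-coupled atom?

the L=0 ↔ L=0 exclusion

Parity must change: even → odd — ok.
ΔS = 0: S: 1 → 1 — ok.
ΔL = 0, ±1 (not L=0↔0): L: 0 → 0, ΔL = +0 — fails.
ΔJ = 0, ±1 (not J=0↔0): J: 1 → 1, ΔJ = +0 — ok.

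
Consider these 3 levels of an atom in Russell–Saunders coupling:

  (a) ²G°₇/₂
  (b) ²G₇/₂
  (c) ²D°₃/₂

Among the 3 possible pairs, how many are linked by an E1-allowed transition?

(a)–(b): allowed.
(a)–(c): forbidden (parity, ΔL, ΔJ).
(b)–(c): forbidden (ΔL, ΔJ).
Allowed pairs: 1 of 3.

1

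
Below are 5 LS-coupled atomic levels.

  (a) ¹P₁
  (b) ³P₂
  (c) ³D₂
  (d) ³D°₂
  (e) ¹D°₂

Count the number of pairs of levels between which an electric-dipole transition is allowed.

(a)–(b): forbidden (parity, ΔS).
(a)–(c): forbidden (parity, ΔS).
(a)–(d): forbidden (ΔS).
(a)–(e): allowed.
(b)–(c): forbidden (parity).
(b)–(d): allowed.
(b)–(e): forbidden (ΔS).
(c)–(d): allowed.
(c)–(e): forbidden (ΔS).
(d)–(e): forbidden (parity, ΔS).
Allowed pairs: 3 of 10.

3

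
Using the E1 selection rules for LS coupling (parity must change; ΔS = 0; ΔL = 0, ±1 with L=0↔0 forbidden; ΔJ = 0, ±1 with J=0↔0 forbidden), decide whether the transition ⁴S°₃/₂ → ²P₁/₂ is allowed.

forbidden

Parity must change: odd → even — satisfied.
ΔS = 0: S: 3/2 → 1/2 — violated.
ΔL = 0, ±1 (not L=0↔0): L: 0 → 1, ΔL = +1 — satisfied.
ΔJ = 0, ±1 (not J=0↔0): J: 3/2 → 1/2, ΔJ = -1 — satisfied.
Rule(s) violated: ΔS.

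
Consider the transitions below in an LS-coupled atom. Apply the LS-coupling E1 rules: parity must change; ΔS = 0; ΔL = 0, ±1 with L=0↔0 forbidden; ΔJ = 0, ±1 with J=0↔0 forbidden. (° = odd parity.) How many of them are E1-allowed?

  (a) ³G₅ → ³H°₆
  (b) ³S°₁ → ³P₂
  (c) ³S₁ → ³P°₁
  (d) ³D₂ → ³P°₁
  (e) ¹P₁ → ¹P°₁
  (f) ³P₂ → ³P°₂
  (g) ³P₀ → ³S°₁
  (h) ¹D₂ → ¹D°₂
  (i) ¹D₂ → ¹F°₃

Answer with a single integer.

(a) allowed
(b) allowed
(c) allowed
(d) allowed
(e) allowed
(f) allowed
(g) allowed
(h) allowed
(i) allowed
Total allowed: 9 of 9.

9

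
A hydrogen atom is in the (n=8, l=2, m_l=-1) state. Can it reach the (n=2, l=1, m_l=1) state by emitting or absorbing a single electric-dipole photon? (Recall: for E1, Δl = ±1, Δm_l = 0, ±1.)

forbidden

Initial l = 2, final l = 1, so Δl = -1. E1 requires Δl = ±1: passes.
m_l: -1 → 1 (Δm_l = +2). |Δm_l| ≤ 1 fails.
The transition is electric-dipole forbidden.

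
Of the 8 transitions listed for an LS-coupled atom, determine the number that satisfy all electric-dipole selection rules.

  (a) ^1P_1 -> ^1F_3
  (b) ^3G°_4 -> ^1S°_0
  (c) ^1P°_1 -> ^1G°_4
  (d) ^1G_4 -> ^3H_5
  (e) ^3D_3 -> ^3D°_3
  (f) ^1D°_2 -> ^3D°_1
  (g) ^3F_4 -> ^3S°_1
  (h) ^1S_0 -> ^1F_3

(a) forbidden (parity, ΔL, ΔJ fail)
(b) forbidden (parity, ΔS, ΔL, ΔJ fail)
(c) forbidden (parity, ΔL, ΔJ fail)
(d) forbidden (parity, ΔS fail)
(e) allowed
(f) forbidden (parity, ΔS fail)
(g) forbidden (ΔL, ΔJ fail)
(h) forbidden (parity, ΔL, ΔJ fail)
Total allowed: 1 of 8.

1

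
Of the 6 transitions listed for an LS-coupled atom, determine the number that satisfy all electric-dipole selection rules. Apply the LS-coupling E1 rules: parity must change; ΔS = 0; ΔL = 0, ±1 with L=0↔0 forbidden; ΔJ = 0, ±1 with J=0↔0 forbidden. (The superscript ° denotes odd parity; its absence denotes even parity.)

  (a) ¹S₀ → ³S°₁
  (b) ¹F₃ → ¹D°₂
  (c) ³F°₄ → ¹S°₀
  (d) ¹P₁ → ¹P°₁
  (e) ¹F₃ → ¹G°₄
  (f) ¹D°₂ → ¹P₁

(a) forbidden (ΔS, ΔL fail)
(b) allowed
(c) forbidden (parity, ΔS, ΔL, ΔJ fail)
(d) allowed
(e) allowed
(f) allowed
Total allowed: 4 of 6.

4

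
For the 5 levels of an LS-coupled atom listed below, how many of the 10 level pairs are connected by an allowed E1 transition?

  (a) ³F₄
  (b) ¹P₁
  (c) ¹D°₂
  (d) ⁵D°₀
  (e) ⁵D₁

2

(a)–(b): forbidden (parity, ΔS, ΔL, ΔJ).
(a)–(c): forbidden (ΔS, ΔJ).
(a)–(d): forbidden (ΔS, ΔJ).
(a)–(e): forbidden (parity, ΔS, ΔJ).
(b)–(c): allowed.
(b)–(d): forbidden (ΔS).
(b)–(e): forbidden (parity, ΔS).
(c)–(d): forbidden (parity, ΔS, ΔJ).
(c)–(e): forbidden (ΔS).
(d)–(e): allowed.
Allowed pairs: 2 of 10.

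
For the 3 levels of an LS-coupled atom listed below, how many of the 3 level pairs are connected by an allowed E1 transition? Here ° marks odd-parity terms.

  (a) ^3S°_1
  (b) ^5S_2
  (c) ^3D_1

0

(a)–(b): forbidden (ΔS, ΔL).
(a)–(c): forbidden (ΔL).
(b)–(c): forbidden (parity, ΔS, ΔL).
Allowed pairs: 0 of 3.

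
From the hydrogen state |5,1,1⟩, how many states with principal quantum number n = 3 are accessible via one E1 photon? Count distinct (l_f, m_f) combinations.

4

E1 requires Δl = ±1, so l_f ∈ {0, 2}; with 0 ≤ l_f ≤ n_f−1 = 2, the allowed l_f values are {0, 2}.
For l_f = 0: m_f ∈ {m_i−1, m_i, m_i+1} ∩ [−0, 0] = {0} → 1 state.
For l_f = 2: m_f ∈ {m_i−1, m_i, m_i+1} ∩ [−2, 2] = {0, 1, 2} → 3 states.
Total: 4.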